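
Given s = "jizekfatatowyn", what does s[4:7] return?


Input string: 'jizekfatatowyn'
Operation: slice [4:7]
Extract characters: s[4]='k', s[5]='f', s[6]='a'
Result: kfa


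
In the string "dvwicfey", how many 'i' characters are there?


Input string: 'dvwicfey'
Target character: 'i'
Scan each position: s[3]='i'
Matches found at indices: 3
Total: 1


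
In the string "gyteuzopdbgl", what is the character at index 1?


Input string: 'gyteuzopdbgl'
Operation: get character at index 1
Index mapping: s[0]='g', s[1]='y'
Result: 'y'


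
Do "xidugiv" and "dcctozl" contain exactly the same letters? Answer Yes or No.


String 1: 'xidugiv' -> sorted: 'dgiiuvx'
String 2: 'dcctozl' -> sorted: 'ccdlotz'
Compare sorted forms: 'dgiiuvx' != 'ccdlotz'
Anagram: No


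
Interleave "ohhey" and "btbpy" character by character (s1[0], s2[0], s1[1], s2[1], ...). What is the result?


String 1: 'ohhey'
String 2: 'btbpy'
Operation: alternate characters
Pairs: 'o'+'b', 'h'+'t', 'h'+'b', 'e'+'p', 'y'+'y'
Result: obhthbepyy


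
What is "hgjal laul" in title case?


Input string: 'hgjal laul'
Operation: capitalize first letter of each word
Word transformations: 'hgjal'->'Hgjal', 'laul'->'Laul'
Result: Hgjal Laul


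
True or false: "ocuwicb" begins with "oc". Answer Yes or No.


Input string: 'ocuwicb'
Prefix to check: 'oc'
First 2 characters of input: 'oc'
Match: True
Result: Yes


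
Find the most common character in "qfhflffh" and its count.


Input: 'qfhflffh'
Operation: tally each character
Counts: 'f':4, 'h':2, 'l':1, 'q':1
Maximum: 'f' appears 4 times


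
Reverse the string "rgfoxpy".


Input string: 'rgfoxpy'
Operation: reverse character order
Original order: 'r' -> 'g' -> 'f' -> 'o' -> 'x' -> 'p' -> 'y'
Reversed order: 'y' -> 'p' -> 'x' -> 'o' -> 'f' -> 'g' -> 'r'
Result: ypxofgr


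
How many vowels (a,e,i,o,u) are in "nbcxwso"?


Input string: 'nbcxwso'
Operation: count vowels (a, e, i, o, u)
Scan: s[0]='n', s[1]='b', s[2]='c', s[3]='x', s[4]='w', s[5]='s', s[6]='o' (vowel)
Vowels found: 1
Result: 1


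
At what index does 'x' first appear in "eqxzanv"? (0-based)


Input string: 'eqxzanv'
Target: 'x'
Scanning left to right: s[0]='e', s[1]='q', s[2]='x'
First match at index: 2


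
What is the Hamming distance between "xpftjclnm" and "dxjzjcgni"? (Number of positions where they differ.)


String 1: 'xpftjclnm'
String 2: 'dxjzjcgni'
Compare each position: pos 0: 'x'!='d', pos 1: 'p'!='x', pos 2: 'f'!='j', pos 3: 't'!='z', pos 4: 'j'=='j', pos 5: 'c'=='c', pos 6: 'l'!='g', pos 7: 'n'=='n', pos 8: 'm'!='i'
Differing positions: 6
Hamming distance: 6


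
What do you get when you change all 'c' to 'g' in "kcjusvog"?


Input string: 'kcjusvog'
Operation: replace 'c' with 'g'
Positions of 'c': 1
After replacement: kgjusvog


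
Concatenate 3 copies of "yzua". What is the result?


Input string: 'yzua'
Operation: repeat 3 times
Concatenation: 'yzua' + 'yzua' + 'yzua'
Result: yzuayzuayzua


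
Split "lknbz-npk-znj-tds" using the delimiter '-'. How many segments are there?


Input string: 'lknbz-npk-znj-tds'
Delimiter: '-'
Split result: 'lknbz', 'npk', 'znj', 'tds'
Number of parts: 4


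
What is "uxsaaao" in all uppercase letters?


Input string: 'uxsaaao'
Operation: convert each letter to uppercase
Mapping: 'u'->'U', 'x'->'X', 's'->'S', 'a'->'A', 'a'->'A', 'a'->'A', 'o'->'O'
Result: UXSAAAO


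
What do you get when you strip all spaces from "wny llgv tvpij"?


Input string: 'wny llgv tvpij'
Operation: remove all spaces
Words: 'wny', 'llgv', 'tvpij'
Join without spaces: wnyllgvtvpij


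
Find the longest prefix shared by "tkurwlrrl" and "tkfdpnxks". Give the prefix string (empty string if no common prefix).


String 1: 'tkurwlrrl'
String 2: 'tkfdpnxks'
Compare position by position:
pos 0: 't' vs 't' match
pos 1: 'k' vs 'k' match
pos 2: 'u' vs 'f' differ -> stop
Longest common prefix: "tk" (length 2)


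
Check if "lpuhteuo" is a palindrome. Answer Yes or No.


Input string: 'lpuhteuo'
Reversed: 'ouethupl'
Compare pairs: s[0]='l' vs s[7]='o' (mismatch), s[1]='p' vs s[6]='u' (mismatch), s[2]='u' vs s[5]='e' (mismatch), s[3]='h' vs s[4]='t' (mismatch)
Palindrome: No


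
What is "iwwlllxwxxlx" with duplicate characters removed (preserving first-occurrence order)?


Input: 'iwwlllxwxxlx'
Operation: keep first occurrence of each character
Scan: s[0]='i' new -> keep; s[1]='w' new -> keep; s[2]='w' seen -> skip; s[3]='l' new -> keep; s[4]='l' seen -> skip; s[5]='l' seen -> skip; s[6]='x' new -> keep; s[7]='w' seen -> skip; s[8]='x' seen -> skip; s[9]='x' seen -> skip; s[10]='l' seen -> skip; s[11]='x' seen -> skip
Result: iwlx


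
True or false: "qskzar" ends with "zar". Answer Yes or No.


Input string: 'qskzar'
Suffix to check: 'zar'
Last 3 characters of input: 'zar'
Match: True
Result: Yes


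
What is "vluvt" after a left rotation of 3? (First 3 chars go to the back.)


Input: 'vluvt', shift = 3
Operation: split at index 3 and swap parts
Front part s[0:3] = 'vlu'
Back part s[3:] = 'vt'
Rotated = back + front = 'vt' + 'vlu'
Result: vtvlu


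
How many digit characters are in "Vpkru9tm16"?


Input string: 'Vpkru9tm16'
Operation: count digit characters (0-9)
Scan: 'V', 'p', 'k', 'r', 'u', '9'(digit), 't', 'm', '1'(digit), '6'(digit)
Digits found: 3
Result: 3


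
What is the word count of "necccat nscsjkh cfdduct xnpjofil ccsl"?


Input string: 'necccat nscsjkh cfdduct xnpjofil ccsl'
Operation: split by spaces
Words found: 'necccat', 'nscsjkh', 'cfdduct', 'xnpjofil', 'ccsl'
Word count: 5


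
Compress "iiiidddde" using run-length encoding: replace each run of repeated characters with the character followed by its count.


Input: 'iiiidddde'
Operation: identify consecutive runs
Runs: 'iiii' -> i4, 'dddd' -> d4, 'e' -> e1
Encoded: i4d4e1


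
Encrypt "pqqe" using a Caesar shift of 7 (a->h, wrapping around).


Input: 'pqqe', shift = 7
Operation: for each letter, (position + 7) mod 26
Mapping: 'p'(15+7=22)->'w', 'q'(16+7=23)->'x', 'q'(16+7=23)->'x', 'e'(4+7=11)->'l'
Result: wxxl


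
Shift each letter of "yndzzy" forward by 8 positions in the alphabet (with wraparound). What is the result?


Input: 'yndzzy', shift = 8
Operation: for each letter, (position + 8) mod 26
Mapping: 'y'(24+8=32, 32 mod 26=6)->'g', 'n'(13+8=21)->'v', 'd'(3+8=11)->'l', 'z'(25+8=33, 33 mod 26=7)->'h', 'z'(25+8=33, 33 mod 26=7)->'h', 'y'(24+8=32, 32 mod 26=6)->'g'
Result: gvlhhg


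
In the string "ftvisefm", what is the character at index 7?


Input string: 'ftvisefm'
Operation: get character at index 7
Index mapping: s[0]='f', s[1]='t', s[2]='v', s[3]='i', s[4]='s', s[5]='e', s[6]='f', s[7]='m'
Result: 'm'


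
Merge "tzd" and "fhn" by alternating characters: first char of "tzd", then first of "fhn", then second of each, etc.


String 1: 'tzd'
String 2: 'fhn'
Operation: alternate characters
Pairs: 't'+'f', 'z'+'h', 'd'+'n'
Result: tfzhdn


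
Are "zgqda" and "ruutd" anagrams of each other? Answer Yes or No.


String 1: 'zgqda' -> sorted: 'adgqz'
String 2: 'ruutd' -> sorted: 'drtuu'
Compare sorted forms: 'adgqz' != 'drtuu'
Anagram: No


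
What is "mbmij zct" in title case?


Input string: 'mbmij zct'
Operation: capitalize first letter of each word
Word transformations: 'mbmij'->'Mbmij', 'zct'->'Zct'
Result: Mbmij Zct


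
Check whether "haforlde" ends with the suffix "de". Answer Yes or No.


Input string: 'haforlde'
Suffix to check: 'de'
Last 2 characters of input: 'de'
Match: True
Result: Yes


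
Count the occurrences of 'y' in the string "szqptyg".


Input string: 'szqptyg'
Target character: 'y'
Scan each position: s[5]='y'
Matches found at indices: 5
Total: 1


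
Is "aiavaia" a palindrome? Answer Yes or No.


Input string: 'aiavaia'
Reversed: 'aiavaia'
Compare pairs: s[0]='a' vs s[6]='a' (match), s[1]='i' vs s[5]='i' (match), s[2]='a' vs s[4]='a' (match)
Palindrome: Yes


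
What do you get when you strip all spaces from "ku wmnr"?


Input string: 'ku wmnr'
Operation: remove all spaces
Words: 'ku', 'wmnr'
Join without spaces: kuwmnr


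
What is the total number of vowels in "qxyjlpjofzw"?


Input string: 'qxyjlpjofzw'
Operation: count vowels (a, e, i, o, u)
Scan: s[0]='q', s[1]='x', s[2]='y', s[3]='j', s[4]='l', s[5]='p', s[6]='j', s[7]='o' (vowel), s[8]='f', s[9]='z', s[10]='w'
Vowels found: 1
Result: 1


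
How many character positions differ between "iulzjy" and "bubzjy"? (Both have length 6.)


String 1: 'iulzjy'
String 2: 'bubzjy'
Compare each position: pos 0: 'i'!='b', pos 1: 'u'=='u', pos 2: 'l'!='b', pos 3: 'z'=='z', pos 4: 'j'=='j', pos 5: 'y'=='y'
Differing positions: 2
Hamming distance: 2


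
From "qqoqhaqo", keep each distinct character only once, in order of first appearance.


Input: 'qqoqhaqo'
Operation: keep first occurrence of each character
Scan: s[0]='q' new -> keep; s[1]='q' seen -> skip; s[2]='o' new -> keep; s[3]='q' seen -> skip; s[4]='h' new -> keep; s[5]='a' new -> keep; s[6]='q' seen -> skip; s[7]='o' seen -> skip
Result: qoha


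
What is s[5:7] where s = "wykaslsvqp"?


Input string: 'wykaslsvqp'
Operation: slice [5:7]
Extract characters: s[5]='l', s[6]='s'
Result: ls


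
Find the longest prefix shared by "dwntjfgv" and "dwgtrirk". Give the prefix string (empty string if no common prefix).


String 1: 'dwntjfgv'
String 2: 'dwgtrirk'
Compare position by position:
pos 0: 'd' vs 'd' match
pos 1: 'w' vs 'w' match
pos 2: 'n' vs 'g' differ -> stop
Longest common prefix: "dw" (length 2)


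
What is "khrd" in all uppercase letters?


Input string: 'khrd'
Operation: convert each letter to uppercase
Mapping: 'k'->'K', 'h'->'H', 'r'->'R', 'd'->'D'
Result: KHRD


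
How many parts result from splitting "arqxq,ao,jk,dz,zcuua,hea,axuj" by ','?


Input string: 'arqxq,ao,jk,dz,zcuua,hea,axuj'
Delimiter: ','
Split result: 'arqxq', 'ao', 'jk', 'dz', 'zcuua', 'hea', 'axuj'
Number of parts: 7


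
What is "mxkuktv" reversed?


Input string: 'mxkuktv'
Operation: reverse character order
Original order: 'm' -> 'x' -> 'k' -> 'u' -> 'k' -> 't' -> 'v'
Reversed order: 'v' -> 't' -> 'k' -> 'u' -> 'k' -> 'x' -> 'm'
Result: vtkukxm


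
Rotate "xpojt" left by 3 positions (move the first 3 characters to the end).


Input: 'xpojt', shift = 3
Operation: split at index 3 and swap parts
Front part s[0:3] = 'xpo'
Back part s[3:] = 'jt'
Rotated = back + front = 'jt' + 'xpo'
Result: jtxpo


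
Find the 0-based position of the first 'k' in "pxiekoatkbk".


Input string: 'pxiekoatkbk'
Target: 'k'
Scanning left to right: s[0]='p', s[1]='x', s[2]='i', s[3]='e', s[4]='k'
First match at index: 4


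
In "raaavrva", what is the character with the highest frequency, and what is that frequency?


Input: 'raaavrva'
Operation: tally each character
Counts: 'a':4, 'r':2, 'v':2
Maximum: 'a' appears 4 times


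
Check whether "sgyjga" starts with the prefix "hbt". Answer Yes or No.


Input string: 'sgyjga'
Prefix to check: 'hbt'
First 3 characters of input: 'sgy'
Match: False
Result: No


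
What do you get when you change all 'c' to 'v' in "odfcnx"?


Input string: 'odfcnx'
Operation: replace 'c' with 'v'
Positions of 'c': 3
After replacement: odfvnx


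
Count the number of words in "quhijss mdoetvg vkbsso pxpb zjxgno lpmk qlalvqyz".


Input string: 'quhijss mdoetvg vkbsso pxpb zjxgno lpmk qlalvqyz'
Operation: split by spaces
Words found: 'quhijss', 'mdoetvg', 'vkbsso', 'pxpb', 'zjxgno', 'lpmk', 'qlalvqyz'
Word count: 7


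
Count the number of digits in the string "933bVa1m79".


Input string: '933bVa1m79'
Operation: count digit characters (0-9)
Scan: '9'(digit), '3'(digit), '3'(digit), 'b', 'V', 'a', '1'(digit), 'm', '7'(digit), '9'(digit)
Digits found: 6
Result: 6


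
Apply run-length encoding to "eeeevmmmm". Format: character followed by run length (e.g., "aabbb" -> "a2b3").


Input: 'eeeevmmmm'
Operation: identify consecutive runs
Runs: 'eeee' -> e4, 'v' -> v1, 'mmmm' -> m4
Encoded: e4v1m4


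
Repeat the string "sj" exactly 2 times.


Input string: 'sj'
Operation: repeat 2 times
Concatenation: 'sj' + 'sj'
Result: sjsj


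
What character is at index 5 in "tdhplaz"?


Input string: 'tdhplaz'
Operation: get character at index 5
Index mapping: s[0]='t', s[1]='d', s[2]='h', s[3]='p', s[4]='l', s[5]='a'
Result: 'a'


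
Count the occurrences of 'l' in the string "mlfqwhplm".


Input string: 'mlfqwhplm'
Target character: 'l'
Scan each position: s[1]='l', s[7]='l'
Matches found at indices: 1, 7
Total: 2


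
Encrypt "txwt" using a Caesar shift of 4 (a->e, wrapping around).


Input: 'txwt', shift = 4
Operation: for each letter, (position + 4) mod 26
Mapping: 't'(19+4=23)->'x', 'x'(23+4=27, 27 mod 26=1)->'b', 'w'(22+4=26, 26 mod 26=0)->'a', 't'(19+4=23)->'x'
Result: xbax


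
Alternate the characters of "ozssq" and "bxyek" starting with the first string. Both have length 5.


String 1: 'ozssq'
String 2: 'bxyek'
Operation: alternate characters
Pairs: 'o'+'b', 'z'+'x', 's'+'y', 's'+'e', 'q'+'k'
Result: obzxsyseqk


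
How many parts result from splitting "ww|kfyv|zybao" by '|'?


Input string: 'ww|kfyv|zybao'
Delimiter: '|'
Split result: 'ww', 'kfyv', 'zybao'
Number of parts: 3


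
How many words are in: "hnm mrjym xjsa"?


Input string: 'hnm mrjym xjsa'
Operation: split by spaces
Words found: 'hnm', 'mrjym', 'xjsa'
Word count: 3


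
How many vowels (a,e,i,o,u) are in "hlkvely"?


Input string: 'hlkvely'
Operation: count vowels (a, e, i, o, u)
Scan: s[0]='h', s[1]='l', s[2]='k', s[3]='v', s[4]='e' (vowel), s[5]='l', s[6]='y'
Vowels found: 1
Result: 1


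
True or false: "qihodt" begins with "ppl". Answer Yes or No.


Input string: 'qihodt'
Prefix to check: 'ppl'
First 3 characters of input: 'qih'
Match: False
Result: No


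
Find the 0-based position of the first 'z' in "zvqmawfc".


Input string: 'zvqmawfc'
Target: 'z'
Scanning left to right: s[0]='z'
First match at index: 0


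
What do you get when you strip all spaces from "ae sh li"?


Input string: 'ae sh li'
Operation: remove all spaces
Words: 'ae', 'sh', 'li'
Join without spaces: aeshli


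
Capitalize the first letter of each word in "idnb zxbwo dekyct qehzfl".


Input string: 'idnb zxbwo dekyct qehzfl'
Operation: capitalize first letter of each word
Word transformations: 'idnb'->'Idnb', 'zxbwo'->'Zxbwo', 'dekyct'->'Dekyct', 'qehzfl'->'Qehzfl'
Result: Idnb Zxbwo Dekyct Qehzfl


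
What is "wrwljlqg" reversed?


Input string: 'wrwljlqg'
Operation: reverse character order
Original order: 'w' -> 'r' -> 'w' -> 'l' -> 'j' -> 'l' -> 'q' -> 'g'
Reversed order: 'g' -> 'q' -> 'l' -> 'j' -> 'l' -> 'w' -> 'r' -> 'w'
Result: gqljlwrw


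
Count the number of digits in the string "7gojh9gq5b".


Input string: '7gojh9gq5b'
Operation: count digit characters (0-9)
Scan: '7'(digit), 'g', 'o', 'j', 'h', '9'(digit), 'g', 'q', '5'(digit), 'b'
Digits found: 3
Result: 3


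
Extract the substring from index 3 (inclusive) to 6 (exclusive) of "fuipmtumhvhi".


Input string: 'fuipmtumhvhi'
Operation: slice [3:6]
Extract characters: s[3]='p', s[4]='m', s[5]='t'
Result: pmt


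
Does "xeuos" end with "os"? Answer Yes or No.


Input string: 'xeuos'
Suffix to check: 'os'
Last 2 characters of input: 'os'
Match: True
Result: Yes


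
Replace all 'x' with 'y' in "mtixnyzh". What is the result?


Input string: 'mtixnyzh'
Operation: replace 'x' with 'y'
Positions of 'x': 3
After replacement: mtiynyzh


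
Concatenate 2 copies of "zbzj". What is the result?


Input string: 'zbzj'
Operation: repeat 2 times
Concatenation: 'zbzj' + 'zbzj'
Result: zbzjzbzj


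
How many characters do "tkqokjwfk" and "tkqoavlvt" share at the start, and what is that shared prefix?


String 1: 'tkqokjwfk'
String 2: 'tkqoavlvt'
Compare position by position:
pos 0: 't' vs 't' match
pos 1: 'k' vs 'k' match
pos 2: 'q' vs 'q' match
pos 3: 'o' vs 'o' match
pos 4: 'k' vs 'a' differ -> stop
Longest common prefix: "tkqo" (length 4)


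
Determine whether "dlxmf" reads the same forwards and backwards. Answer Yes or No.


Input string: 'dlxmf'
Reversed: 'fmxld'
Compare pairs: s[0]='d' vs s[4]='f' (mismatch), s[1]='l' vs s[3]='m' (mismatch)
Palindrome: No


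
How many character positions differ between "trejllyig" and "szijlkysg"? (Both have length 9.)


String 1: 'trejllyig'
String 2: 'szijlkysg'
Compare each position: pos 0: 't'!='s', pos 1: 'r'!='z', pos 2: 'e'!='i', pos 3: 'j'=='j', pos 4: 'l'=='l', pos 5: 'l'!='k', pos 6: 'y'=='y', pos 7: 'i'!='s', pos 8: 'g'=='g'
Differing positions: 5
Hamming distance: 5


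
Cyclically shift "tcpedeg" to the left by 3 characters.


Input: 'tcpedeg', shift = 3
Operation: split at index 3 and swap parts
Front part s[0:3] = 'tcp'
Back part s[3:] = 'edeg'
Rotated = back + front = 'edeg' + 'tcp'
Result: edegtcp


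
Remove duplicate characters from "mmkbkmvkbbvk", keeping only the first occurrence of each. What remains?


Input: 'mmkbkmvkbbvk'
Operation: keep first occurrence of each character
Scan: s[0]='m' new -> keep; s[1]='m' seen -> skip; s[2]='k' new -> keep; s[3]='b' new -> keep; s[4]='k' seen -> skip; s[5]='m' seen -> skip; s[6]='v' new -> keep; s[7]='k' seen -> skip; s[8]='b' seen -> skip; s[9]='b' seen -> skip; s[10]='v' seen -> skip; s[11]='k' seen -> skip
Result: mkbv


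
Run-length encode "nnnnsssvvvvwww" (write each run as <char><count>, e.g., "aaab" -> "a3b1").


Input: 'nnnnsssvvvvwww'
Operation: identify consecutive runs
Runs: 'nnnn' -> n4, 'sss' -> s3, 'vvvv' -> v4, 'www' -> w3
Encoded: n4s3v4w3


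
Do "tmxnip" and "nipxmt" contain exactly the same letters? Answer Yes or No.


String 1: 'tmxnip' -> sorted: 'imnptx'
String 2: 'nipxmt' -> sorted: 'imnptx'
Compare sorted forms: 'imnptx' == 'imnptx'
Anagram: Yes


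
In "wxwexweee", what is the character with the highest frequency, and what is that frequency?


Input: 'wxwexweee'
Operation: tally each character
Counts: 'e':4, 'w':3, 'x':2
Maximum: 'e' appears 4 times


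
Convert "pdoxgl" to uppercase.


Input string: 'pdoxgl'
Operation: convert each letter to uppercase
Mapping: 'p'->'P', 'd'->'D', 'o'->'O', 'x'->'X', 'g'->'G', 'l'->'L'
Result: PDOXGL


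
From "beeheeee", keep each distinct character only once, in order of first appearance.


Input: 'beeheeee'
Operation: keep first occurrence of each character
Scan: s[0]='b' new -> keep; s[1]='e' new -> keep; s[2]='e' seen -> skip; s[3]='h' new -> keep; s[4]='e' seen -> skip; s[5]='e' seen -> skip; s[6]='e' seen -> skip; s[7]='e' seen -> skip
Result: beh


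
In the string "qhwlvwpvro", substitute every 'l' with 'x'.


Input string: 'qhwlvwpvro'
Operation: replace 'l' with 'x'
Positions of 'l': 3
After replacement: qhwxvwpvro


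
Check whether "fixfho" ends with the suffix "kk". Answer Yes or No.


Input string: 'fixfho'
Suffix to check: 'kk'
Last 2 characters of input: 'ho'
Match: False
Result: No


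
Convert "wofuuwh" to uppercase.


Input string: 'wofuuwh'
Operation: convert each letter to uppercase
Mapping: 'w'->'W', 'o'->'O', 'f'->'F', 'u'->'U', 'u'->'U', 'w'->'W', 'h'->'H'
Result: WOFUUWH


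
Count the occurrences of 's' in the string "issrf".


Input string: 'issrf'
Target character: 's'
Scan each position: s[1]='s', s[2]='s'
Matches found at indices: 1, 2
Total: 2


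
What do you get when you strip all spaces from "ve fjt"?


Input string: 've fjt'
Operation: remove all spaces
Words: 've', 'fjt'
Join without spaces: vefjt


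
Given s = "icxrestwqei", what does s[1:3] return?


Input string: 'icxrestwqei'
Operation: slice [1:3]
Extract characters: s[1]='c', s[2]='x'
Result: cx


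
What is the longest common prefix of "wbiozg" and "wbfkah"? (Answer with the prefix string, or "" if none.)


String 1: 'wbiozg'
String 2: 'wbfkah'
Compare position by position:
pos 0: 'w' vs 'w' match
pos 1: 'b' vs 'b' match
pos 2: 'i' vs 'f' differ -> stop
Longest common prefix: "wb" (length 2)


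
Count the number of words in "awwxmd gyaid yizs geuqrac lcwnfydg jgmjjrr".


Input string: 'awwxmd gyaid yizs geuqrac lcwnfydg jgmjjrr'
Operation: split by spaces
Words found: 'awwxmd', 'gyaid', 'yizs', 'geuqrac', 'lcwnfydg', 'jgmjjrr'
Word count: 6


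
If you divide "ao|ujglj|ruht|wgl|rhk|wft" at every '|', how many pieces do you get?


Input string: 'ao|ujglj|ruht|wgl|rhk|wft'
Delimiter: '|'
Split result: 'ao', 'ujglj', 'ruht', 'wgl', 'rhk', 'wft'
Number of parts: 6


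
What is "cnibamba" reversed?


Input string: 'cnibamba'
Operation: reverse character order
Original order: 'c' -> 'n' -> 'i' -> 'b' -> 'a' -> 'm' -> 'b' -> 'a'
Reversed order: 'a' -> 'b' -> 'm' -> 'a' -> 'b' -> 'i' -> 'n' -> 'c'
Result: abmabinc


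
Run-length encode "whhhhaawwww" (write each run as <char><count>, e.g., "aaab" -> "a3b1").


Input: 'whhhhaawwww'
Operation: identify consecutive runs
Runs: 'w' -> w1, 'hhhh' -> h4, 'aa' -> a2, 'wwww' -> w4
Encoded: w1h4a2w4


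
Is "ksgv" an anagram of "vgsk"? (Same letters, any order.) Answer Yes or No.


String 1: 'vgsk' -> sorted: 'gksv'
String 2: 'ksgv' -> sorted: 'gksv'
Compare sorted forms: 'gksv' == 'gksv'
Anagram: Yes


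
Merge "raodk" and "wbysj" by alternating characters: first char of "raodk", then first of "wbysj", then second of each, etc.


String 1: 'raodk'
String 2: 'wbysj'
Operation: alternate characters
Pairs: 'r'+'w', 'a'+'b', 'o'+'y', 'd'+'s', 'k'+'j'
Result: rwaboydskj


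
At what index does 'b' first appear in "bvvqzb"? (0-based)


Input string: 'bvvqzb'
Target: 'b'
Scanning left to right: s[0]='b'
First match at index: 0


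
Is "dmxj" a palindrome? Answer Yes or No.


Input string: 'dmxj'
Reversed: 'jxmd'
Compare pairs: s[0]='d' vs s[3]='j' (mismatch), s[1]='m' vs s[2]='x' (mismatch)
Palindrome: No


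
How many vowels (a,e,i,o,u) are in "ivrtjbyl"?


Input string: 'ivrtjbyl'
Operation: count vowels (a, e, i, o, u)
Scan: s[0]='i' (vowel), s[1]='v', s[2]='r', s[3]='t', s[4]='j', s[5]='b', s[6]='y', s[7]='l'
Vowels found: 1
Result: 1


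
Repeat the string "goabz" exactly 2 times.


Input string: 'goabz'
Operation: repeat 2 times
Concatenation: 'goabz' + 'goabz'
Result: goabzgoabz


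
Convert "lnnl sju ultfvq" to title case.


Input string: 'lnnl sju ultfvq'
Operation: capitalize first letter of each word
Word transformations: 'lnnl'->'Lnnl', 'sju'->'Sju', 'ultfvq'->'Ultfvq'
Result: Lnnl Sju Ultfvq


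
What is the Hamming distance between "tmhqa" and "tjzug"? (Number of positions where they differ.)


String 1: 'tmhqa'
String 2: 'tjzug'
Compare each position: pos 0: 't'=='t', pos 1: 'm'!='j', pos 2: 'h'!='z', pos 3: 'q'!='u', pos 4: 'a'!='g'
Differing positions: 4
Hamming distance: 4


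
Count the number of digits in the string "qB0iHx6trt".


Input string: 'qB0iHx6trt'
Operation: count digit characters (0-9)
Scan: 'q', 'B', '0'(digit), 'i', 'H', 'x', '6'(digit), 't', 'r', 't'
Digits found: 2
Result: 2


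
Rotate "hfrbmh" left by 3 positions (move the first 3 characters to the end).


Input: 'hfrbmh', shift = 3
Operation: split at index 3 and swap parts
Front part s[0:3] = 'hfr'
Back part s[3:] = 'bmh'
Rotated = back + front = 'bmh' + 'hfr'
Result: bmhhfr


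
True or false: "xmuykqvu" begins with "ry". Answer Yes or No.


Input string: 'xmuykqvu'
Prefix to check: 'ry'
First 2 characters of input: 'xm'
Match: False
Result: No


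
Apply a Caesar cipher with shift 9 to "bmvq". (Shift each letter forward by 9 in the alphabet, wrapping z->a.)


Input: 'bmvq', shift = 9
Operation: for each letter, (position + 9) mod 26
Mapping: 'b'(1+9=10)->'k', 'm'(12+9=21)->'v', 'v'(21+9=30, 30 mod 26=4)->'e', 'q'(16+9=25)->'z'
Result: kvez


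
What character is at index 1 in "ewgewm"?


Input string: 'ewgewm'
Operation: get character at index 1
Index mapping: s[0]='e', s[1]='w'
Result: 'w'


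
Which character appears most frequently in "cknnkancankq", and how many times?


Input: 'cknnkancankq'
Operation: tally each character
Counts: 'a':2, 'c':2, 'k':3, 'n':4, 'q':1
Maximum: 'n' appears 4 times


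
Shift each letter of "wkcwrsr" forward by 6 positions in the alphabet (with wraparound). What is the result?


Input: 'wkcwrsr', shift = 6
Operation: for each letter, (position + 6) mod 26
Mapping: 'w'(22+6=28, 28 mod 26=2)->'c', 'k'(10+6=16)->'q', 'c'(2+6=8)->'i', 'w'(22+6=28, 28 mod 26=2)->'c', 'r'(17+6=23)->'x', 's'(18+6=24)->'y', 'r'(17+6=23)->'x'
Result: cqicxyx


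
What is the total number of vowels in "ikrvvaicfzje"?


Input string: 'ikrvvaicfzje'
Operation: count vowels (a, e, i, o, u)
Scan: s[0]='i' (vowel), s[1]='k', s[2]='r', s[3]='v', s[4]='v', s[5]='a' (vowel), s[6]='i' (vowel), s[7]='c', s[8]='f', s[9]='z', s[10]='j', s[11]='e' (vowel)
Vowels found: 4
Result: 4


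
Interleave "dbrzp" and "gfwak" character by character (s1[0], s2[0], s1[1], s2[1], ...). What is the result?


String 1: 'dbrzp'
String 2: 'gfwak'
Operation: alternate characters
Pairs: 'd'+'g', 'b'+'f', 'r'+'w', 'z'+'a', 'p'+'k'
Result: dgbfrwzapk


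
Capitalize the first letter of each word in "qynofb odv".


Input string: 'qynofb odv'
Operation: capitalize first letter of each word
Word transformations: 'qynofb'->'Qynofb', 'odv'->'Odv'
Result: Qynofb Odv


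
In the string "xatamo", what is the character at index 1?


Input string: 'xatamo'
Operation: get character at index 1
Index mapping: s[0]='x', s[1]='a'
Result: 'a'


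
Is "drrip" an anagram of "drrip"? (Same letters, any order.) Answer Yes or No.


String 1: 'drrip' -> sorted: 'diprr'
String 2: 'drrip' -> sorted: 'diprr'
Compare sorted forms: 'diprr' == 'diprr'
Anagram: Yes


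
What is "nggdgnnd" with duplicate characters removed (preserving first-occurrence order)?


Input: 'nggdgnnd'
Operation: keep first occurrence of each character
Scan: s[0]='n' new -> keep; s[1]='g' new -> keep; s[2]='g' seen -> skip; s[3]='d' new -> keep; s[4]='g' seen -> skip; s[5]='n' seen -> skip; s[6]='n' seen -> skip; s[7]='d' seen -> skip
Result: ngd


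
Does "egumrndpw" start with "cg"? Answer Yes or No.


Input string: 'egumrndpw'
Prefix to check: 'cg'
First 2 characters of input: 'eg'
Match: False
Result: No


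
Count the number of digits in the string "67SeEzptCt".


Input string: '67SeEzptCt'
Operation: count digit characters (0-9)
Scan: '6'(digit), '7'(digit), 'S', 'e', 'E', 'z', 'p', 't', 'C', 't'
Digits found: 2
Result: 2


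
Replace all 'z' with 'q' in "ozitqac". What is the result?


Input string: 'ozitqac'
Operation: replace 'z' with 'q'
Positions of 'z': 1
After replacement: oqitqac


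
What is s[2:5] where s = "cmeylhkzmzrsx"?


Input string: 'cmeylhkzmzrsx'
Operation: slice [2:5]
Extract characters: s[2]='e', s[3]='y', s[4]='l'
Result: eyl


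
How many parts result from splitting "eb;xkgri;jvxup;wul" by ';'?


Input string: 'eb;xkgri;jvxup;wul'
Delimiter: ';'
Split result: 'eb', 'xkgri', 'jvxup', 'wul'
Number of parts: 4


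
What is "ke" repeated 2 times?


Input string: 'ke'
Operation: repeat 2 times
Concatenation: 'ke' + 'ke'
Result: keke


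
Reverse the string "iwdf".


Input string: 'iwdf'
Operation: reverse character order
Original order: 'i' -> 'w' -> 'd' -> 'f'
Reversed order: 'f' -> 'd' -> 'w' -> 'i'
Result: fdwi


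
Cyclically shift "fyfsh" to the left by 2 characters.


Input: 'fyfsh', shift = 2
Operation: split at index 2 and swap parts
Front part s[0:2] = 'fy'
Back part s[2:] = 'fsh'
Rotated = back + front = 'fsh' + 'fy'
Result: fshfy


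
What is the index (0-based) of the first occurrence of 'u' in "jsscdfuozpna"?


Input string: 'jsscdfuozpna'
Target: 'u'
Scanning left to right: s[0]='j', s[1]='s', s[2]='s', s[3]='c', s[4]='d', s[5]='f', s[6]='u'
First match at index: 6


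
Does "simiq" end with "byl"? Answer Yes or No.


Input string: 'simiq'
Suffix to check: 'byl'
Last 3 characters of input: 'miq'
Match: False
Result: No


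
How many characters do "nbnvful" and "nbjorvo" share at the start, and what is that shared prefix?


String 1: 'nbnvful'
String 2: 'nbjorvo'
Compare position by position:
pos 0: 'n' vs 'n' match
pos 1: 'b' vs 'b' match
pos 2: 'n' vs 'j' differ -> stop
Longest common prefix: "nb" (length 2)


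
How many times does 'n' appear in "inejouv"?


Input string: 'inejouv'
Target character: 'n'
Scan each position: s[1]='n'
Matches found at indices: 1
Total: 1


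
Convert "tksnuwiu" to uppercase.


Input string: 'tksnuwiu'
Operation: convert each letter to uppercase
Mapping: 't'->'T', 'k'->'K', 's'->'S', 'n'->'N', 'u'->'U', 'w'->'W', 'i'->'I', 'u'->'U'
Result: TKSNUWIU


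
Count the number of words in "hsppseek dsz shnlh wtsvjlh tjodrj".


Input string: 'hsppseek dsz shnlh wtsvjlh tjodrj'
Operation: split by spaces
Words found: 'hsppseek', 'dsz', 'shnlh', 'wtsvjlh', 'tjodrj'
Word count: 5


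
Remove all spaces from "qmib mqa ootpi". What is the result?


Input string: 'qmib mqa ootpi'
Operation: remove all spaces
Words: 'qmib', 'mqa', 'ootpi'
Join without spaces: qmibmqaootpi


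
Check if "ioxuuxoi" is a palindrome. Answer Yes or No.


Input string: 'ioxuuxoi'
Reversed: 'ioxuuxoi'
Compare pairs: s[0]='i' vs s[7]='i' (match), s[1]='o' vs s[6]='o' (match), s[2]='x' vs s[5]='x' (match), s[3]='u' vs s[4]='u' (match)
Palindrome: Yes


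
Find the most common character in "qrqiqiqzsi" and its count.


Input: 'qrqiqiqzsi'
Operation: tally each character
Counts: 'i':3, 'q':4, 'r':1, 's':1, 'z':1
Maximum: 'q' appears 4 times


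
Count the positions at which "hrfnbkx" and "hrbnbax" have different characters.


String 1: 'hrfnbkx'
String 2: 'hrbnbax'
Compare each position: pos 0: 'h'=='h', pos 1: 'r'=='r', pos 2: 'f'!='b', pos 3: 'n'=='n', pos 4: 'b'=='b', pos 5: 'k'!='a', pos 6: 'x'=='x'
Differing positions: 2
Hamming distance: 2


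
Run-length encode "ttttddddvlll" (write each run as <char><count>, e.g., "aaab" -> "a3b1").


Input: 'ttttddddvlll'
Operation: identify consecutive runs
Runs: 'tttt' -> t4, 'dddd' -> d4, 'v' -> v1, 'lll' -> l3
Encoded: t4d4v1l3


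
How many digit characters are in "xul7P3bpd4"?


Input string: 'xul7P3bpd4'
Operation: count digit characters (0-9)
Scan: 'x', 'u', 'l', '7'(digit), 'P', '3'(digit), 'b', 'p', 'd', '4'(digit)
Digits found: 3
Result: 3


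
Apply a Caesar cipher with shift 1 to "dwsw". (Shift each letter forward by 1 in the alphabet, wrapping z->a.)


Input: 'dwsw', shift = 1
Operation: for each letter, (position + 1) mod 26
Mapping: 'd'(3+1=4)->'e', 'w'(22+1=23)->'x', 's'(18+1=19)->'t', 'w'(22+1=23)->'x'
Result: extx


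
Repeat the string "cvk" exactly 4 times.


Input string: 'cvk'
Operation: repeat 4 times
Concatenation: 'cvk' + 'cvk' + 'cvk' + 'cvk'
Result: cvkcvkcvkcvk


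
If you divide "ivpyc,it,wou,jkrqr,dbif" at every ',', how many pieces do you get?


Input string: 'ivpyc,it,wou,jkrqr,dbif'
Delimiter: ','
Split result: 'ivpyc', 'it', 'wou', 'jkrqr', 'dbif'
Number of parts: 5


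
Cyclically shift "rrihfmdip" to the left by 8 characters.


Input: 'rrihfmdip', shift = 8
Operation: split at index 8 and swap parts
Front part s[0:8] = 'rrihfmdi'
Back part s[8:] = 'p'
Rotated = back + front = 'p' + 'rrihfmdi'
Result: prrihfmdi


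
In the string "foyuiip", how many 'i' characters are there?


Input string: 'foyuiip'
Target character: 'i'
Scan each position: s[4]='i', s[5]='i'
Matches found at indices: 4, 5
Total: 2


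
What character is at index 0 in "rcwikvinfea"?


Input string: 'rcwikvinfea'
Operation: get character at index 0
Index mapping: s[0]='r'
Result: 'r'


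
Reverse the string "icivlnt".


Input string: 'icivlnt'
Operation: reverse character order
Original order: 'i' -> 'c' -> 'i' -> 'v' -> 'l' -> 'n' -> 't'
Reversed order: 't' -> 'n' -> 'l' -> 'v' -> 'i' -> 'c' -> 'i'
Result: tnlvici


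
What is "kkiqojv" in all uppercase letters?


Input string: 'kkiqojv'
Operation: convert each letter to uppercase
Mapping: 'k'->'K', 'k'->'K', 'i'->'I', 'q'->'Q', 'o'->'O', 'j'->'J', 'v'->'V'
Result: KKIQOJV


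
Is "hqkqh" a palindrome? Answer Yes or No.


Input string: 'hqkqh'
Reversed: 'hqkqh'
Compare pairs: s[0]='h' vs s[4]='h' (match), s[1]='q' vs s[3]='q' (match)
Palindrome: Yes


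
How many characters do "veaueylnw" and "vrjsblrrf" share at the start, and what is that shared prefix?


String 1: 'veaueylnw'
String 2: 'vrjsblrrf'
Compare position by position:
pos 0: 'v' vs 'v' match
pos 1: 'e' vs 'r' differ -> stop
Longest common prefix: "v" (length 1)


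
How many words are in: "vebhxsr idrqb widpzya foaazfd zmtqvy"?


Input string: 'vebhxsr idrqb widpzya foaazfd zmtqvy'
Operation: split by spaces
Words found: 'vebhxsr', 'idrqb', 'widpzya', 'foaazfd', 'zmtqvy'
Word count: 5


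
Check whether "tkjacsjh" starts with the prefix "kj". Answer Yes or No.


Input string: 'tkjacsjh'
Prefix to check: 'kj'
First 2 characters of input: 'tk'
Match: False
Result: No


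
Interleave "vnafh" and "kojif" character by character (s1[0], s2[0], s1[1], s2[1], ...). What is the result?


String 1: 'vnafh'
String 2: 'kojif'
Operation: alternate characters
Pairs: 'v'+'k', 'n'+'o', 'a'+'j', 'f'+'i', 'h'+'f'
Result: vknoajfihf


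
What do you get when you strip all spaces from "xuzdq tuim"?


Input string: 'xuzdq tuim'
Operation: remove all spaces
Words: 'xuzdq', 'tuim'
Join without spaces: xuzdqtuim


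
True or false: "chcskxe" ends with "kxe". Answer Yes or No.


Input string: 'chcskxe'
Suffix to check: 'kxe'
Last 3 characters of input: 'kxe'
Match: True
Result: Yes


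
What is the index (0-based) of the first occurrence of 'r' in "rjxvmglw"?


Input string: 'rjxvmglw'
Target: 'r'
Scanning left to right: s[0]='r'
First match at index: 0


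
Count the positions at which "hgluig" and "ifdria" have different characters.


String 1: 'hgluig'
String 2: 'ifdria'
Compare each position: pos 0: 'h'!='i', pos 1: 'g'!='f', pos 2: 'l'!='d', pos 3: 'u'!='r', pos 4: 'i'=='i', pos 5: 'g'!='a'
Differing positions: 5
Hamming distance: 5


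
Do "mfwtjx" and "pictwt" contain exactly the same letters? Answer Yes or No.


String 1: 'mfwtjx' -> sorted: 'fjmtwx'
String 2: 'pictwt' -> sorted: 'cipttw'
Compare sorted forms: 'fjmtwx' != 'cipttw'
Anagram: No


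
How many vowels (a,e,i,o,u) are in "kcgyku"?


Input string: 'kcgyku'
Operation: count vowels (a, e, i, o, u)
Scan: s[0]='k', s[1]='c', s[2]='g', s[3]='y', s[4]='k', s[5]='u' (vowel)
Vowels found: 1
Result: 1


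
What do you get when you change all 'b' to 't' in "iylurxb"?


Input string: 'iylurxb'
Operation: replace 'b' with 't'
Positions of 'b': 6
After replacement: iylurxt


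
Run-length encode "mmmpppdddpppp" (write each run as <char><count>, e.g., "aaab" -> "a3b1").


Input: 'mmmpppdddpppp'
Operation: identify consecutive runs
Runs: 'mmm' -> m3, 'ppp' -> p3, 'ddd' -> d3, 'pppp' -> p4
Encoded: m3p3d3p4


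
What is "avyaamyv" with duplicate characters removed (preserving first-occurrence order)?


Input: 'avyaamyv'
Operation: keep first occurrence of each character
Scan: s[0]='a' new -> keep; s[1]='v' new -> keep; s[2]='y' new -> keep; s[3]='a' seen -> skip; s[4]='a' seen -> skip; s[5]='m' new -> keep; s[6]='y' seen -> skip; s[7]='v' seen -> skip
Result: avym


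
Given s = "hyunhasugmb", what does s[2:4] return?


Input string: 'hyunhasugmb'
Operation: slice [2:4]
Extract characters: s[2]='u', s[3]='n'
Result: un


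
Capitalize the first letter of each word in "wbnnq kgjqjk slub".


Input string: 'wbnnq kgjqjk slub'
Operation: capitalize first letter of each word
Word transformations: 'wbnnq'->'Wbnnq', 'kgjqjk'->'Kgjqjk', 'slub'->'Slub'
Result: Wbnnq Kgjqjk Slub


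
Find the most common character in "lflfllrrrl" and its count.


Input: 'lflfllrrrl'
Operation: tally each character
Counts: 'f':2, 'l':5, 'r':3
Maximum: 'l' appears 5 times


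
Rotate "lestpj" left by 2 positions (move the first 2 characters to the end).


Input: 'lestpj', shift = 2
Operation: split at index 2 and swap parts
Front part s[0:2] = 'le'
Back part s[2:] = 'stpj'
Rotated = back + front = 'stpj' + 'le'
Result: stpjle


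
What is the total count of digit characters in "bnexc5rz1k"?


Input string: 'bnexc5rz1k'
Operation: count digit characters (0-9)
Scan: 'b', 'n', 'e', 'x', 'c', '5'(digit), 'r', 'z', '1'(digit), 'k'
Digits found: 2
Result: 2


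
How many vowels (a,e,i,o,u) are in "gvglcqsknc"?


Input string: 'gvglcqsknc'
Operation: count vowels (a, e, i, o, u)
Scan: s[0]='g', s[1]='v', s[2]='g', s[3]='l', s[4]='c', s[5]='q', s[6]='s', s[7]='k', s[8]='n', s[9]='c'
Vowels found: 0
Result: 0


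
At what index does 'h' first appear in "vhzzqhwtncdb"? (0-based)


Input string: 'vhzzqhwtncdb'
Target: 'h'
Scanning left to right: s[0]='v', s[1]='h'
First match at index: 1


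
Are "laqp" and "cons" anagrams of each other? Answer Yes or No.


String 1: 'laqp' -> sorted: 'alpq'
String 2: 'cons' -> sorted: 'cnos'
Compare sorted forms: 'alpq' != 'cnos'
Anagram: No


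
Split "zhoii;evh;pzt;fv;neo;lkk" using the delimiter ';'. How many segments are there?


Input string: 'zhoii;evh;pzt;fv;neo;lkk'
Delimiter: ';'
Split result: 'zhoii', 'evh', 'pzt', 'fv', 'neo', 'lkk'
Number of parts: 6


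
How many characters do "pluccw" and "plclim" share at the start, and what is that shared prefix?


String 1: 'pluccw'
String 2: 'plclim'
Compare position by position:
pos 0: 'p' vs 'p' match
pos 1: 'l' vs 'l' match
pos 2: 'u' vs 'c' differ -> stop
Longest common prefix: "pl" (length 2)


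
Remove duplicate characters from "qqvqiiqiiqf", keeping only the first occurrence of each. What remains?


Input: 'qqvqiiqiiqf'
Operation: keep first occurrence of each character
Scan: s[0]='q' new -> keep; s[1]='q' seen -> skip; s[2]='v' new -> keep; s[3]='q' seen -> skip; s[4]='i' new -> keep; s[5]='i' seen -> skip; s[6]='q' seen -> skip; s[7]='i' seen -> skip; s[8]='i' seen -> skip; s[9]='q' seen -> skip; s[10]='f' new -> keep
Result: qvif


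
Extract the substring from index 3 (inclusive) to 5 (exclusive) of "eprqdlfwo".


Input string: 'eprqdlfwo'
Operation: slice [3:5]
Extract characters: s[3]='q', s[4]='d'
Result: qd


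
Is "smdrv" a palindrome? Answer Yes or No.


Input string: 'smdrv'
Reversed: 'vrdms'
Compare pairs: s[0]='s' vs s[4]='v' (mismatch), s[1]='m' vs s[3]='r' (mismatch)
Palindrome: No


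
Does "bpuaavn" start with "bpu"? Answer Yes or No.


Input string: 'bpuaavn'
Prefix to check: 'bpu'
First 3 characters of input: 'bpu'
Match: True
Result: Yes


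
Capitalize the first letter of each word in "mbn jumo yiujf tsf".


Input string: 'mbn jumo yiujf tsf'
Operation: capitalize first letter of each word
Word transformations: 'mbn'->'Mbn', 'jumo'->'Jumo', 'yiujf'->'Yiujf', 'tsf'->'Tsf'
Result: Mbn Jumo Yiujf Tsf


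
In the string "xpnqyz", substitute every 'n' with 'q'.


Input string: 'xpnqyz'
Operation: replace 'n' with 'q'
Positions of 'n': 2
After replacement: xpqqyz


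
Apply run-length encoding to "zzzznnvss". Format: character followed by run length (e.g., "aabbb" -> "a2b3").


Input: 'zzzznnvss'
Operation: identify consecutive runs
Runs: 'zzzz' -> z4, 'nn' -> n2, 'v' -> v1, 'ss' -> s2
Encoded: z4n2v1s2


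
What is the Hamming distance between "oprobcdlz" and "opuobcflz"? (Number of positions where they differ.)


String 1: 'oprobcdlz'
String 2: 'opuobcflz'
Compare each position: pos 0: 'o'=='o', pos 1: 'p'=='p', pos 2: 'r'!='u', pos 3: 'o'=='o', pos 4: 'b'=='b', pos 5: 'c'=='c', pos 6: 'd'!='f', pos 7: 'l'=='l', pos 8: 'z'=='z'
Differing positions: 2
Hamming distance: 2


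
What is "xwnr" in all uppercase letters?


Input string: 'xwnr'
Operation: convert each letter to uppercase
Mapping: 'x'->'X', 'w'->'W', 'n'->'N', 'r'->'R'
Result: XWNR
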